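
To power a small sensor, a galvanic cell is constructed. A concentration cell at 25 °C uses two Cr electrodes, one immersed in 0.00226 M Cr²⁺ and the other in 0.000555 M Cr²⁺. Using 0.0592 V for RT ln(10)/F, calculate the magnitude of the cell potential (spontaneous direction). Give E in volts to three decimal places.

For a concentration cell E°cell = 0. The 0.00226 M side is the cathode (reduction is favoured where [Cr²⁺] is higher).
With n = 2, E = −(0.0592/2) log([Cr²⁺]ₐₙ/[Cr²⁺]꜀ₐₜ) = −(0.0592/2) log(0.000555/0.00226) = −(0.0592/2)(-0.610) = +0.018 V.

+0.018 V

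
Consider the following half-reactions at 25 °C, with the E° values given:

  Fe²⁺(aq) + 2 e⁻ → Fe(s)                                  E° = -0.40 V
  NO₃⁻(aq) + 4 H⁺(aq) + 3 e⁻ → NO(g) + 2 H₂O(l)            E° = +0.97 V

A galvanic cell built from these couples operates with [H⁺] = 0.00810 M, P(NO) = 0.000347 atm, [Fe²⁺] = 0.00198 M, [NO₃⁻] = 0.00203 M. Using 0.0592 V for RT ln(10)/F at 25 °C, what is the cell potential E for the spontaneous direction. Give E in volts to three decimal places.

NO₃⁻/NO is the cathode (higher E°), Fe²⁺/Fe the anode: E°cell = +0.97 − (-0.40) = +1.37 V, n = 6.
Overall: 2 NO₃⁻(aq) + 8 H⁺(aq) + 3 Fe(s) → 2 NO(g) + 4 H₂O(l) + 3 Fe²⁺(aq)
Q = P(NO)^2·[Fe²⁺]^3 / ([NO₃⁻]^2·[H⁺]^8); log Q = 7.088.
E = E° − (0.0592/n) log Q = +1.37 − (0.0592/6)(7.088) = +1.300 V.

+1.300 V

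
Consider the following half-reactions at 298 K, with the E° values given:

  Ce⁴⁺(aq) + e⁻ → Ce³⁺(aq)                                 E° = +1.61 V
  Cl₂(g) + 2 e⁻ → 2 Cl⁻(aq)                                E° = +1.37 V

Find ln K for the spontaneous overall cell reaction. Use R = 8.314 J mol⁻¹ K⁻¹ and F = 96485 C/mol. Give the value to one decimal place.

Cathode: Ce⁴⁺/Ce³⁺; anode: Cl₂/Cl⁻. E°cell = (+1.61) − (+1.37) = +0.24 V, with n = 2.
ΔG° = −nFE° = −RT ln K, so ln K = nFE°/(RT) = (2)(96485)(+0.24) / ((8.314)(298)) = 18.693.

18.7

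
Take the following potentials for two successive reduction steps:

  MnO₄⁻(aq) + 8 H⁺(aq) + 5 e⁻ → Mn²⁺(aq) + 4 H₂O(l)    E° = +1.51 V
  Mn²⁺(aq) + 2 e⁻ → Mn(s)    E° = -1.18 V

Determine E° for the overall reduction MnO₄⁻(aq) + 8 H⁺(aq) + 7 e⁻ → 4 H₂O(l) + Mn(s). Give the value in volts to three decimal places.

+0.741 V

Standard free energies of sequential steps add: ΔG°₃ = ΔG°₁ + ΔG°₂, so n₃E°₃ = n₁E°₁ + n₂E°₂.
E°₃ = (5×+1.51 + 2×-1.18) / 7 = (+5.190) / 7 = +0.741 V.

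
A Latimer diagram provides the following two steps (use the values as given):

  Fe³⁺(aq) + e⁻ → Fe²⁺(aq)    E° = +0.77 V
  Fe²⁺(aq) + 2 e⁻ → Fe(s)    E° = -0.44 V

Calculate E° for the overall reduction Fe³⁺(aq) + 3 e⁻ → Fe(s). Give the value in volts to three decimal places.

Adding the free-energy changes (−nFE°) of the two steps gives −n₃FE°₃ = −n₁FE°₁ − n₂FE°₂.
E°₃ = (1×+0.77 + 2×-0.44) / 3 = (-0.110) / 3 = -0.037 V.
Simply averaging or adding the two E° values would be wrong; the electron-weighted sum is required.

-0.037 V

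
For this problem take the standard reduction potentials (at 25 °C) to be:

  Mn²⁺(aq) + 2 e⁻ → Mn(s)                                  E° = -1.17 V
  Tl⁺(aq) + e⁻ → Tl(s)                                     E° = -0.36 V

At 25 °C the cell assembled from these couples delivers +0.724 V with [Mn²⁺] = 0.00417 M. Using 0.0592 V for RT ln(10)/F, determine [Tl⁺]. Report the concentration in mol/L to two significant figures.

0.0023 M

Tl⁺/Tl is the cathode, Mn²⁺/Mn the anode: E°cell = +0.81 V, n = 2.
Overall reaction: 2 Tl⁺(aq) + Mn(s) → 2 Tl(s) + Mn²⁺(aq); Q = [Mn²⁺]^1/[Tl⁺]^2.
From E = E° − (0.0592/n) log Q: log Q = (E° − E)·n/0.0592 = (+0.81 − (+0.724))·2/0.0592 = 2.9054.
So 2·log[Tl⁺] = 1·log(0.00417) − log Q = -2.3799 − (2.9054) = -5.2853; log[Tl⁺] = -5.2853 / 2 = -2.6427; [Tl⁺] = 10^(-2.6427) ≈ 0.0023 M.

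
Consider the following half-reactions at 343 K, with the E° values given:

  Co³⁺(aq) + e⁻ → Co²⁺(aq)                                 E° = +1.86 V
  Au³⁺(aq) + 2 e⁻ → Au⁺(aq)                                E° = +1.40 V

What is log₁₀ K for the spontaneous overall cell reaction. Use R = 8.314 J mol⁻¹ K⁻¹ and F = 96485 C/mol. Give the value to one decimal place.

Cathode: Co³⁺/Co²⁺; anode: Au³⁺/Au⁺. E°cell = (+1.86) − (+1.40) = +0.46 V, with n = 2.
ΔG° = −nFE° = −RT ln K, so ln K = nFE°/(RT) = (2)(96485)(+0.46) / ((8.314)(343)) = 31.127.
log₁₀ K = 31.127 / ln 10 = 13.5.

13.5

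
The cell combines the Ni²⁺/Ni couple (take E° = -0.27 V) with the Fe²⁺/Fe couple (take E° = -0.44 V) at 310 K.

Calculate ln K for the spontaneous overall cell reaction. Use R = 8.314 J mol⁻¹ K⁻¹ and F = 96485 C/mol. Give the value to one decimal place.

Cathode: Ni²⁺/Ni; anode: Fe²⁺/Fe. E°cell = (-0.27) − (-0.44) = +0.17 V, with n = 2.
ΔG° = −nFE° = −RT ln K, so ln K = nFE°/(RT) = (2)(96485)(+0.17) / ((8.314)(310)) = 12.728.

12.7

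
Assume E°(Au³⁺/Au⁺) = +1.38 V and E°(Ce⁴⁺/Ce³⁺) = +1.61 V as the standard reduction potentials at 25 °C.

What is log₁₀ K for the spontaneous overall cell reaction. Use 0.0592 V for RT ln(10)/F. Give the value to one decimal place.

7.8

Cathode: Ce⁴⁺/Ce³⁺; anode: Au³⁺/Au⁺. E°cell = +0.23 V, n = 2.
log K = nE°cell / 0.0592 = (2)(+0.23) / 0.0592 = 7.8.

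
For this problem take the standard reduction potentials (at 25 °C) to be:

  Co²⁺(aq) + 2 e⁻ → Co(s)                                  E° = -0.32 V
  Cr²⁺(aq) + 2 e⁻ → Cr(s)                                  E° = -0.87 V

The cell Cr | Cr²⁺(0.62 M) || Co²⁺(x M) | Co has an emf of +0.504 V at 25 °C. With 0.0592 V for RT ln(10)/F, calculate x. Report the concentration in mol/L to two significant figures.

Co²⁺/Co is the cathode, Cr²⁺/Cr the anode: E°cell = +0.55 V, n = 2.
Overall reaction: Co²⁺(aq) + Cr(s) → Co(s) + Cr²⁺(aq); Q = [Cr²⁺]^1/[Co²⁺]^1.
From E = E° − (0.0592/n) log Q: log Q = (E° − E)·n/0.0592 = (+0.55 − (+0.504))·2/0.0592 = 1.5541.
So 1·log[Co²⁺] = 1·log(0.62) − log Q = -0.2076 − (1.5541) = -1.7617; [Co²⁺] = 10^(-1.7617) ≈ 0.017 M.

0.017 M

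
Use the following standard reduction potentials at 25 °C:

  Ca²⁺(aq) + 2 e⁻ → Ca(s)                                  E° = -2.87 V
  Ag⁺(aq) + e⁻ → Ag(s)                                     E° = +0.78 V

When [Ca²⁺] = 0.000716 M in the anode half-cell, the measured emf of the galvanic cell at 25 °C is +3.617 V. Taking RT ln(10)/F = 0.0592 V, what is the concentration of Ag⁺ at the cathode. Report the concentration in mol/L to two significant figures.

Ag⁺/Ag is the cathode, Ca²⁺/Ca the anode: E°cell = +3.65 V, n = 2.
Overall reaction: 2 Ag⁺(aq) + Ca(s) → 2 Ag(s) + Ca²⁺(aq); Q = [Ca²⁺]^1/[Ag⁺]^2.
From E = E° − (0.0592/n) log Q: log Q = (E° − E)·n/0.0592 = (+3.65 − (+3.617))·2/0.0592 = 1.1149.
So 2·log[Ag⁺] = 1·log(0.000716) − log Q = -3.1451 − (1.1149) = -4.2600; log[Ag⁺] = -4.2600 / 2 = -2.1300; [Ag⁺] = 10^(-2.1300) ≈ 0.0074 M.

0.0074 M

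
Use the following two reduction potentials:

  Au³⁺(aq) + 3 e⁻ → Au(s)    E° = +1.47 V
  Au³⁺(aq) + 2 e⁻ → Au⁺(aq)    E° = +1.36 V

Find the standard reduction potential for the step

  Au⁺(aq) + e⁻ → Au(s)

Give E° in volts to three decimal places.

Sequential free energies add, so n₃E°₃ = n₁E°₁ + n₂E°₂.
With n₃ = 3, and the known step contributing 2×(+1.36) V, the unknown satisfies 1·E° = 3×(+1.47) − 2×(+1.36) = +1.690.
E° = +1.690 / 1 = +1.690 V.

+1.690 V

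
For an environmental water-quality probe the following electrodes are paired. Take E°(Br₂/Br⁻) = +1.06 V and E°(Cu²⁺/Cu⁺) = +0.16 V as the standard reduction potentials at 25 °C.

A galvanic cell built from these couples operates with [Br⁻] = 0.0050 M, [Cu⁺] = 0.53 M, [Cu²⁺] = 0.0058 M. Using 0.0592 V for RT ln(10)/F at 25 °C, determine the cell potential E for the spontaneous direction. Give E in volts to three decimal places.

+1.152 V

Br₂/Br⁻ is the cathode (higher E°), Cu²⁺/Cu⁺ the anode: E°cell = +1.06 − (+0.16) = +0.90 V, n = 2.
Overall: Br₂(l) + 2 Cu⁺(aq) → 2 Br⁻(aq) + 2 Cu²⁺(aq)
Q = [Br⁻]^2·[Cu²⁺]^2 / ([Cu⁺]^2); log Q = -8.524.
E = E° − (0.0592/n) log Q = +0.90 − (0.0592/2)(-8.524) = +1.152 V.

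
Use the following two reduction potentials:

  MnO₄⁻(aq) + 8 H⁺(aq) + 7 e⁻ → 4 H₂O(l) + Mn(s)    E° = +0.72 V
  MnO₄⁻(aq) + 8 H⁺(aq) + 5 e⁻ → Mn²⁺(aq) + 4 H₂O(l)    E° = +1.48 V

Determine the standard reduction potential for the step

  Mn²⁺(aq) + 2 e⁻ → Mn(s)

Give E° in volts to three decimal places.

Sequential free energies add, so n₃E°₃ = n₁E°₁ + n₂E°₂.
With n₃ = 7, and the known step contributing 5×(+1.48) V, the unknown satisfies 2·E° = 7×(+0.72) − 5×(+1.48) = -2.360.
E° = -2.360 / 2 = -1.180 V.

-1.180 V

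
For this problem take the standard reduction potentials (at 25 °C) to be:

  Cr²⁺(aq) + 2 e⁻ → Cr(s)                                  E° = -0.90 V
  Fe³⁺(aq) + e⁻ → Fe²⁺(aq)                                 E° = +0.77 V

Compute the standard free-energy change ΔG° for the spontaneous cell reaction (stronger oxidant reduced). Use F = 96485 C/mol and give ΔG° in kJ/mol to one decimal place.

Fe³⁺/Fe²⁺ (E° = +0.77 V) is the cathode; Cr²⁺/Cr (E° = -0.90 V) is the anode, so E°cell = +1.67 V.
Balancing electrons gives n = 2 (lcm of 1 and 2).
ΔG° = −nFE° = −(2)(96485)(+1.67) = -322,260 J = -322.3 kJ/mol.

-322.3 kJ/mol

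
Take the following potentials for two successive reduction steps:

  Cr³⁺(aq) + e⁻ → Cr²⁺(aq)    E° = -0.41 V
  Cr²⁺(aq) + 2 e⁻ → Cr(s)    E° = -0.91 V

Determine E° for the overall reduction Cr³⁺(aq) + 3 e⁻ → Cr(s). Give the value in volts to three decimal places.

-0.743 V

Since ΔG° = −nFE° is additive over sequential reductions, n₃E°₃ = n₁E°₁ + n₂E°₂.
E°₃ = (1×-0.41 + 2×-0.91) / 3 = (-2.230) / 3 = -0.743 V.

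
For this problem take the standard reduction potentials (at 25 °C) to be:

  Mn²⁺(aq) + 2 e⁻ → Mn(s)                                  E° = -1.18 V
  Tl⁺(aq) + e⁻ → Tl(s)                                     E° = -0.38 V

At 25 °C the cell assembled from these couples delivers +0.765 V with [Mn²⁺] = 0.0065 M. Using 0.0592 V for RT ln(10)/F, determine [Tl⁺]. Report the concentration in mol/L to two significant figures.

Tl⁺/Tl is the cathode, Mn²⁺/Mn the anode: E°cell = +0.80 V, n = 2.
Overall reaction: 2 Tl⁺(aq) + Mn(s) → 2 Tl(s) + Mn²⁺(aq); Q = [Mn²⁺]^1/[Tl⁺]^2.
From E = E° − (0.0592/n) log Q: log Q = (E° − E)·n/0.0592 = (+0.80 − (+0.765))·2/0.0592 = 1.1824.
So 2·log[Tl⁺] = 1·log(0.0065) − log Q = -2.1871 − (1.1824) = -3.3695; log[Tl⁺] = -3.3695 / 2 = -1.6847; [Tl⁺] = 10^(-1.6847) ≈ 0.021 M.

0.021 M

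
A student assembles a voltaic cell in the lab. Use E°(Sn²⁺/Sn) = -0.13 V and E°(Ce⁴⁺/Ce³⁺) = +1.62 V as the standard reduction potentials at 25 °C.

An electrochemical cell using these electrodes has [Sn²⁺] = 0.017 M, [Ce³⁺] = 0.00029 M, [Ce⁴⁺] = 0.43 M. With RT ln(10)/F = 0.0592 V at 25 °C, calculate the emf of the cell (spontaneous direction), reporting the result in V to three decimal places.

+1.990 V

Ce⁴⁺/Ce³⁺ is the cathode (higher E°), Sn²⁺/Sn the anode: E°cell = +1.62 − (-0.13) = +1.75 V, n = 2.
Overall: 2 Ce⁴⁺(aq) + Sn(s) → 2 Ce³⁺(aq) + Sn²⁺(aq)
Q = [Ce³⁺]^2·[Sn²⁺] / ([Ce⁴⁺]^2); log Q = -8.112.
E = E° − (0.0592/n) log Q = +1.75 − (0.0592/2)(-8.112) = +1.990 V.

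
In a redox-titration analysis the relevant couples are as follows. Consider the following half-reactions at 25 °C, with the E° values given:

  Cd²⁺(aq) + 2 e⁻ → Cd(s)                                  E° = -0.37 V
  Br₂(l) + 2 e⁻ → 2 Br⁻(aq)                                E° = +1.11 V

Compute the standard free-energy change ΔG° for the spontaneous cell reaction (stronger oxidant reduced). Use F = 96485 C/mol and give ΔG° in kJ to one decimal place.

-285.6 kJ

Br₂/Br⁻ (E° = +1.11 V) is the cathode; Cd²⁺/Cd (E° = -0.37 V) is the anode, so E°cell = +1.48 V.
Balancing electrons gives n = 2 (lcm of 2 and 2).
ΔG° = −nFE° = −(2)(96485)(+1.48) = -285,596 J = -285.6 kJ.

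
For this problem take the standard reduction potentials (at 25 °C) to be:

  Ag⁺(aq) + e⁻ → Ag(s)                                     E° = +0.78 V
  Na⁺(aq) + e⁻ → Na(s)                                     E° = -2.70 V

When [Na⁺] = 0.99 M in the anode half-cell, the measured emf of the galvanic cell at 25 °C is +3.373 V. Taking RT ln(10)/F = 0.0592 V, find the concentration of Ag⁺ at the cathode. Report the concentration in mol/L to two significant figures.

0.015 M

Ag⁺/Ag is the cathode, Na⁺/Na the anode: E°cell = +3.48 V, n = 1.
Overall reaction: Ag⁺(aq) + Na(s) → Ag(s) + Na⁺(aq); Q = [Na⁺]^1/[Ag⁺]^1.
From E = E° − (0.0592/n) log Q: log Q = (E° − E)·n/0.0592 = (+3.48 − (+3.373))·1/0.0592 = 1.8074.
So 1·log[Ag⁺] = 1·log(0.99) − log Q = -0.0044 − (1.8074) = -1.8118; [Ag⁺] = 10^(-1.8118) ≈ 0.015 M.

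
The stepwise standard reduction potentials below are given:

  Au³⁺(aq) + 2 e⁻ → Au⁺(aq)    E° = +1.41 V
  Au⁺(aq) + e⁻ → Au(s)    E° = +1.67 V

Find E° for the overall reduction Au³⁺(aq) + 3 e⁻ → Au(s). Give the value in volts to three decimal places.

+1.497 V

Standard free energies of sequential steps add: ΔG°₃ = ΔG°₁ + ΔG°₂, so n₃E°₃ = n₁E°₁ + n₂E°₂.
E°₃ = (2×+1.41 + 1×+1.67) / 3 = (+4.490) / 3 = +1.497 V.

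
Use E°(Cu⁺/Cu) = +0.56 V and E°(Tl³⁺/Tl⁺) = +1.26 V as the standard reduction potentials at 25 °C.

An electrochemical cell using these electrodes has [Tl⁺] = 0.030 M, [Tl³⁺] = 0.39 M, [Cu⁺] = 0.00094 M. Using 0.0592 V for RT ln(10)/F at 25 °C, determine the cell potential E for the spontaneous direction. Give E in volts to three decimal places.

Tl³⁺/Tl⁺ is the cathode (higher E°), Cu⁺/Cu the anode: E°cell = +1.26 − (+0.56) = +0.70 V, n = 2.
Overall: Tl³⁺(aq) + 2 Cu(s) → Tl⁺(aq) + 2 Cu⁺(aq)
Q = [Tl⁺]·[Cu⁺]^2 / ([Tl³⁺]); log Q = -7.168.
E = E° − (0.0592/n) log Q = +0.70 − (0.0592/2)(-7.168) = +0.912 V.

+0.912 V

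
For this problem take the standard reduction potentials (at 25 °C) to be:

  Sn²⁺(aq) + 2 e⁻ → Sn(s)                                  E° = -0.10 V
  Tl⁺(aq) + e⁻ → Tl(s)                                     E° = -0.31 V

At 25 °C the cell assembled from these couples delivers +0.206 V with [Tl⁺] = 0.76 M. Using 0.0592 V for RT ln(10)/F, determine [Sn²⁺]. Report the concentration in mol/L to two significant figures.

Sn²⁺/Sn is the cathode, Tl⁺/Tl the anode: E°cell = +0.21 V, n = 2.
Overall reaction: Sn²⁺(aq) + 2 Tl(s) → Sn(s) + 2 Tl⁺(aq); Q = [Tl⁺]^2/[Sn²⁺]^1.
From E = E° − (0.0592/n) log Q: log Q = (E° − E)·n/0.0592 = (+0.21 − (+0.206))·2/0.0592 = 0.1351.
So 1·log[Sn²⁺] = 2·log(0.76) − log Q = -0.2384 − (0.1351) = -0.3735; [Sn²⁺] = 10^(-0.3735) ≈ 0.42 M.

0.42 M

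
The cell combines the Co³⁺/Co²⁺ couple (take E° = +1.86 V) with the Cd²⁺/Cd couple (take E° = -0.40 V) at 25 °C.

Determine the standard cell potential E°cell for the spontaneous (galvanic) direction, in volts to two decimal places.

+2.26 V

The Co³⁺/Co²⁺ couple has the higher reduction potential, so it is the cathode; Cd²⁺/Cd is oxidised at the anode.
E°cell = E°(cathode) − E°(anode) = (+1.86) − (-0.40) = +2.26 V.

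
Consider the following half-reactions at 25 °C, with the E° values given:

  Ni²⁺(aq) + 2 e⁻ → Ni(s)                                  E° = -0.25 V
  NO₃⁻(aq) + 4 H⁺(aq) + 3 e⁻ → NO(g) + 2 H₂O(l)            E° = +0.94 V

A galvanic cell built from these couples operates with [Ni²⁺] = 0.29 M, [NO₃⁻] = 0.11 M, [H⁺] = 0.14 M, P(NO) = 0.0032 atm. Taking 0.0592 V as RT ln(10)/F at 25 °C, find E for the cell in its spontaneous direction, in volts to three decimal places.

NO₃⁻/NO is the cathode (higher E°), Ni²⁺/Ni the anode: E°cell = +0.94 − (-0.25) = +1.19 V, n = 6.
Overall: 2 NO₃⁻(aq) + 8 H⁺(aq) + 3 Ni(s) → 2 NO(g) + 4 H₂O(l) + 3 Ni²⁺(aq)
Q = P(NO)^2·[Ni²⁺]^3 / ([NO₃⁻]^2·[H⁺]^8); log Q = 2.146.
E = E° − (0.0592/n) log Q = +1.19 − (0.0592/6)(2.146) = +1.169 V.

+1.169 V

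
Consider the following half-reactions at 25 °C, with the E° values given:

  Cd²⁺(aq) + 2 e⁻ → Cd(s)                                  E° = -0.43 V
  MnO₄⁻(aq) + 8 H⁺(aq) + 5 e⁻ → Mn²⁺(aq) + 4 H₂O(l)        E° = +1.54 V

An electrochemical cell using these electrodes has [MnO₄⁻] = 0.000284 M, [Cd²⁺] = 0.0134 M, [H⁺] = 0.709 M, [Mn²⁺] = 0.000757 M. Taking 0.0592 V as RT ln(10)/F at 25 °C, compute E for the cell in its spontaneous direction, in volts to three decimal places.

MnO₄⁻/Mn²⁺ is the cathode (higher E°), Cd²⁺/Cd the anode: E°cell = +1.54 − (-0.43) = +1.97 V, n = 10.
Overall: 2 MnO₄⁻(aq) + 16 H⁺(aq) + 5 Cd(s) → 2 Mn²⁺(aq) + 8 H₂O(l) + 5 Cd²⁺(aq)
Q = [Mn²⁺]^2·[Cd²⁺]^5 / ([MnO₄⁻]^2·[H⁺]^16); log Q = -6.123.
E = E° − (0.0592/n) log Q = +1.97 − (0.0592/10)(-6.123) = +2.006 V.

+2.006 V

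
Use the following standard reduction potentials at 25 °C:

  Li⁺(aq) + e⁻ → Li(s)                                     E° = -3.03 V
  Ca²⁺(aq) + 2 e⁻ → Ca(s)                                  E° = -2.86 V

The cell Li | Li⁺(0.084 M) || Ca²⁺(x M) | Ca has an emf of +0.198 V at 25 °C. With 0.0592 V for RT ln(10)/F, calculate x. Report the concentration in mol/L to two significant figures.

0.062 M

Ca²⁺/Ca is the cathode, Li⁺/Li the anode: E°cell = +0.17 V, n = 2.
Overall reaction: Ca²⁺(aq) + 2 Li(s) → Ca(s) + 2 Li⁺(aq); Q = [Li⁺]^2/[Ca²⁺]^1.
From E = E° − (0.0592/n) log Q: log Q = (E° − E)·n/0.0592 = (+0.17 − (+0.198))·2/0.0592 = -0.9459.
So 1·log[Ca²⁺] = 2·log(0.084) − log Q = -2.1514 − (-0.9459) = -1.2055; [Ca²⁺] = 10^(-1.2055) ≈ 0.062 M.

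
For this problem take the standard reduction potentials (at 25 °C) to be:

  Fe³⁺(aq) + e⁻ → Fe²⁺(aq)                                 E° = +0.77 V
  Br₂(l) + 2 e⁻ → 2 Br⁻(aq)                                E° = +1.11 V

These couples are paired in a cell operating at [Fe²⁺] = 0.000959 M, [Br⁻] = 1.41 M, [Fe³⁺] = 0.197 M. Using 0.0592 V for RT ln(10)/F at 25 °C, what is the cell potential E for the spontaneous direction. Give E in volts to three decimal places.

Br₂/Br⁻ is the cathode (higher E°), Fe³⁺/Fe²⁺ the anode: E°cell = +1.11 − (+0.77) = +0.34 V, n = 2.
Overall: Br₂(l) + 2 Fe²⁺(aq) → 2 Br⁻(aq) + 2 Fe³⁺(aq)
Q = [Br⁻]^2·[Fe³⁺]^2 / ([Fe²⁺]^2); log Q = 4.924.
E = E° − (0.0592/n) log Q = +0.34 − (0.0592/2)(4.924) = +0.194 V.

+0.194 V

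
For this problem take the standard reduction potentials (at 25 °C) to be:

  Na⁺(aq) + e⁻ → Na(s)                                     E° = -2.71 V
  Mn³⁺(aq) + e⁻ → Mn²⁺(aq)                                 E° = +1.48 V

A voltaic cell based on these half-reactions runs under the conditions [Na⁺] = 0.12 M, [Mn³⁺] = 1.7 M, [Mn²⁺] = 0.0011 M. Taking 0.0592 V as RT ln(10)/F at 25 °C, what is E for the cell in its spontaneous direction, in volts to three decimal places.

Mn³⁺/Mn²⁺ is the cathode (higher E°), Na⁺/Na the anode: E°cell = +1.48 − (-2.71) = +4.19 V, n = 1.
Overall: Mn³⁺(aq) + Na(s) → Mn²⁺(aq) + Na⁺(aq)
Q = [Mn²⁺]·[Na⁺] / ([Mn³⁺]); log Q = -4.110.
E = E° − (0.0592/n) log Q = +4.19 − (0.0592/1)(-4.110) = +4.433 V.

+4.433 V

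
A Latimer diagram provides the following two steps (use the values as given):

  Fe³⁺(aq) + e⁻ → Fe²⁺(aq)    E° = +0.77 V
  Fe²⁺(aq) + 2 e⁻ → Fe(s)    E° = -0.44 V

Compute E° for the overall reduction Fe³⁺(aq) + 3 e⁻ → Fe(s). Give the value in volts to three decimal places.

Since ΔG° = −nFE° is additive over sequential reductions, n₃E°₃ = n₁E°₁ + n₂E°₂.
E°₃ = (1×+0.77 + 2×-0.44) / 3 = (-0.110) / 3 = -0.037 V.
E° values themselves are not directly additive — weighting by electron count is essential.

-0.037 V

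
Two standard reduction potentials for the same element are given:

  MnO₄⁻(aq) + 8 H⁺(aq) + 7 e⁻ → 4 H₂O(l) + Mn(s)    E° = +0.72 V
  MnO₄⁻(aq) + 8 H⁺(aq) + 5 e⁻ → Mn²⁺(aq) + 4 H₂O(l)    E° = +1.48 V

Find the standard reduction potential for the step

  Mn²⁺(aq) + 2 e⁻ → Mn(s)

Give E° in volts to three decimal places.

-1.180 V

Sequential free energies add, so n₃E°₃ = n₁E°₁ + n₂E°₂.
With n₃ = 7, and the known step contributing 5×(+1.48) V, the unknown satisfies 2·E° = 7×(+0.72) − 5×(+1.48) = -2.360.
E° = -2.360 / 2 = -1.180 V.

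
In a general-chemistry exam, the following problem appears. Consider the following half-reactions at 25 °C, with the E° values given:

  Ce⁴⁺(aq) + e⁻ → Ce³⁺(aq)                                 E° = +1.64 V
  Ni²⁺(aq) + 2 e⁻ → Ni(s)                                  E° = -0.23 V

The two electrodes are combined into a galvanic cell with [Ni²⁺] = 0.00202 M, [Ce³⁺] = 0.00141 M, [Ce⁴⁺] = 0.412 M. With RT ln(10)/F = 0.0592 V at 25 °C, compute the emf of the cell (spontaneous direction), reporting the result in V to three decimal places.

+2.096 V

Ce⁴⁺/Ce³⁺ is the cathode (higher E°), Ni²⁺/Ni the anode: E°cell = +1.64 − (-0.23) = +1.87 V, n = 2.
Overall: 2 Ce⁴⁺(aq) + Ni(s) → 2 Ce³⁺(aq) + Ni²⁺(aq)
Q = [Ce³⁺]^2·[Ni²⁺] / ([Ce⁴⁺]^2); log Q = -7.626.
E = E° − (0.0592/n) log Q = +1.87 − (0.0592/2)(-7.626) = +2.096 V.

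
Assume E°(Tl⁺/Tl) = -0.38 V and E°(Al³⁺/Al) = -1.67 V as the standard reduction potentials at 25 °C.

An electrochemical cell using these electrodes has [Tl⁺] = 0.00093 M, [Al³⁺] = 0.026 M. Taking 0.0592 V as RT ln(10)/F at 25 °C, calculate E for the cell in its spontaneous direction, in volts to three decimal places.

Tl⁺/Tl is the cathode (higher E°), Al³⁺/Al the anode: E°cell = -0.38 − (-1.67) = +1.29 V, n = 3.
Overall: 3 Tl⁺(aq) + Al(s) → 3 Tl(s) + Al³⁺(aq)
Q = [Al³⁺] / ([Tl⁺]^3); log Q = 7.510.
E = E° − (0.0592/n) log Q = +1.29 − (0.0592/3)(7.510) = +1.142 V.

+1.142 V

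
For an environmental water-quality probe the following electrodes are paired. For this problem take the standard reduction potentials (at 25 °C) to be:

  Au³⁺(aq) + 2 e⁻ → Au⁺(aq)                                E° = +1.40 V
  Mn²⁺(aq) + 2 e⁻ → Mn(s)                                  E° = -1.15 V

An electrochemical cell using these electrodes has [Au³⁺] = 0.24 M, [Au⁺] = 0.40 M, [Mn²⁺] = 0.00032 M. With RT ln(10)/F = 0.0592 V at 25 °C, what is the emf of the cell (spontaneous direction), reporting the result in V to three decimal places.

Au³⁺/Au⁺ is the cathode (higher E°), Mn²⁺/Mn the anode: E°cell = +1.40 − (-1.15) = +2.55 V, n = 2.
Overall: Au³⁺(aq) + Mn(s) → Au⁺(aq) + Mn²⁺(aq)
Q = [Au⁺]·[Mn²⁺] / ([Au³⁺]); log Q = -3.273.
E = E° − (0.0592/n) log Q = +2.55 − (0.0592/2)(-3.273) = +2.647 V.

+2.647 V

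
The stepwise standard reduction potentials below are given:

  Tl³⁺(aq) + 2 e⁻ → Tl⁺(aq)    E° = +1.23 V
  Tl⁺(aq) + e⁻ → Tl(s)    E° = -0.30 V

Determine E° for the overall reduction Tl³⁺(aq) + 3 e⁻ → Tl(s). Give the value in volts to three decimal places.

+0.720 V

Adding the free-energy changes (−nFE°) of the two steps gives −n₃FE°₃ = −n₁FE°₁ − n₂FE°₂.
E°₃ = (2×+1.23 + 1×-0.30) / 3 = (+2.160) / 3 = +0.720 V.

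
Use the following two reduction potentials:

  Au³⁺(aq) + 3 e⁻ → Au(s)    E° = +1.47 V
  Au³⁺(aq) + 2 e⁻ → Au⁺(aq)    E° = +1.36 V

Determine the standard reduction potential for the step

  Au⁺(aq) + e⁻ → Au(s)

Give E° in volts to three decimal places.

+1.690 V

Sequential free energies add, so n₃E°₃ = n₁E°₁ + n₂E°₂.
With n₃ = 3, and the known step contributing 2×(+1.36) V, the unknown satisfies 1·E° = 3×(+1.47) − 2×(+1.36) = +1.690.
E° = +1.690 / 1 = +1.690 V.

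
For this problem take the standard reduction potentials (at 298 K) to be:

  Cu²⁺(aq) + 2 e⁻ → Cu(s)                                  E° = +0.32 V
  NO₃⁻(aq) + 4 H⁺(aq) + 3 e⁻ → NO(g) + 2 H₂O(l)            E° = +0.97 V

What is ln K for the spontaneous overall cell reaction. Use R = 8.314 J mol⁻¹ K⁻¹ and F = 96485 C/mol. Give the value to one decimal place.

151.9

Cathode: NO₃⁻/NO; anode: Cu²⁺/Cu. E°cell = (+0.97) − (+0.32) = +0.65 V, with n = 6.
ΔG° = −nFE° = −RT ln K, so ln K = nFE°/(RT) = (6)(96485)(+0.65) / ((8.314)(298)) = 151.879.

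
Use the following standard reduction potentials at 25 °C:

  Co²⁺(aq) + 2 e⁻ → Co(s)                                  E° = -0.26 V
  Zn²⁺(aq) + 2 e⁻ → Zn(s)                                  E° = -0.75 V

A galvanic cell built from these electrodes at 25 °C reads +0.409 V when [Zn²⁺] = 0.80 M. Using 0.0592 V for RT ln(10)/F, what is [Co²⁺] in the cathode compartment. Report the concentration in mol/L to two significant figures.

0.0015 M

Co²⁺/Co is the cathode, Zn²⁺/Zn the anode: E°cell = +0.49 V, n = 2.
Overall reaction: Co²⁺(aq) + Zn(s) → Co(s) + Zn²⁺(aq); Q = [Zn²⁺]^1/[Co²⁺]^1.
From E = E° − (0.0592/n) log Q: log Q = (E° − E)·n/0.0592 = (+0.49 − (+0.409))·2/0.0592 = 2.7365.
So 1·log[Co²⁺] = 1·log(0.8) − log Q = -0.0969 − (2.7365) = -2.8334; [Co²⁺] = 10^(-2.8334) ≈ 0.0015 M.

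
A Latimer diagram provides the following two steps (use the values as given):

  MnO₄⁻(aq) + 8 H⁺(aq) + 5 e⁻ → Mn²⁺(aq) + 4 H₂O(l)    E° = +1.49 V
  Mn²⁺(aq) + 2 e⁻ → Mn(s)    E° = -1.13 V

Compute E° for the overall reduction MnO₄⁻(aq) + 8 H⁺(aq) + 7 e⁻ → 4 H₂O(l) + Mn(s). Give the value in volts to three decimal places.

+0.741 V

Standard free energies of sequential steps add: ΔG°₃ = ΔG°₁ + ΔG°₂, so n₃E°₃ = n₁E°₁ + n₂E°₂.
E°₃ = (5×+1.49 + 2×-1.13) / 7 = (+5.190) / 7 = +0.741 V.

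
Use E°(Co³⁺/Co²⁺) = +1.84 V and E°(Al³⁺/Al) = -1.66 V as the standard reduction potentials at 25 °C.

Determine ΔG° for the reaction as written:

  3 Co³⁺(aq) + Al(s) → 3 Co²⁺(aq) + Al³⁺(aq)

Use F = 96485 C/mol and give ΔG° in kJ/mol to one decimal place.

As written, Co³⁺/Co²⁺ is reduced (cathode) and Al³⁺/Al is oxidised (anode), so E°cell = (+1.84) − (-1.66) = +3.50 V.
Balancing electrons gives n = 3.
ΔG° = −nFE° = −(3)(96485)(+3.50) = -1,013,092 J = -1013.1 kJ/mol.

-1013.1 kJ/mol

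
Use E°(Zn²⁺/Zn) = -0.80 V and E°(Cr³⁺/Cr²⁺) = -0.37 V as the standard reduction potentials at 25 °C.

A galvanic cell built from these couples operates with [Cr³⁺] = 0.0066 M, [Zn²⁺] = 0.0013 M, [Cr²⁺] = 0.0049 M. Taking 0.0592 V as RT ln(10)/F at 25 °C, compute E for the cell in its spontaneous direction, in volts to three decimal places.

+0.523 V

Cr³⁺/Cr²⁺ is the cathode (higher E°), Zn²⁺/Zn the anode: E°cell = -0.37 − (-0.80) = +0.43 V, n = 2.
Overall: 2 Cr³⁺(aq) + Zn(s) → 2 Cr²⁺(aq) + Zn²⁺(aq)
Q = [Cr²⁺]^2·[Zn²⁺] / ([Cr³⁺]^2); log Q = -3.145.
E = E° − (0.0592/n) log Q = +0.43 − (0.0592/2)(-3.145) = +0.523 V.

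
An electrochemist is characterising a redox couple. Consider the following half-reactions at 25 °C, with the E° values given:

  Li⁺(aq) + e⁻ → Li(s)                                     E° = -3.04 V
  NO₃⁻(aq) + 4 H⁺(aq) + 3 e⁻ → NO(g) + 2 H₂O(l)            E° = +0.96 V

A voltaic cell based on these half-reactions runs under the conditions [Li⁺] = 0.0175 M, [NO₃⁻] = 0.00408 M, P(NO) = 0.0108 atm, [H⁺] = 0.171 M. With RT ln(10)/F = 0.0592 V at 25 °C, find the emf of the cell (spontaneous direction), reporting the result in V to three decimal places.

NO₃⁻/NO is the cathode (higher E°), Li⁺/Li the anode: E°cell = +0.96 − (-3.04) = +4.00 V, n = 3.
Overall: NO₃⁻(aq) + 4 H⁺(aq) + 3 Li(s) → NO(g) + 2 H₂O(l) + 3 Li⁺(aq)
Q = P(NO)·[Li⁺]^3 / ([NO₃⁻]·[H⁺]^4); log Q = -1.780.
E = E° − (0.0592/n) log Q = +4.00 − (0.0592/3)(-1.780) = +4.035 V.

+4.035 V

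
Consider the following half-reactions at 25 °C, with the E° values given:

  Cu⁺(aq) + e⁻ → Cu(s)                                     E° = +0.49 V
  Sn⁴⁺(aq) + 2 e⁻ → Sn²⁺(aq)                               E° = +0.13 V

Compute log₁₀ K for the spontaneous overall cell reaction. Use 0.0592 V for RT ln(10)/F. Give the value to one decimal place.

12.2

Cathode: Cu⁺/Cu; anode: Sn⁴⁺/Sn²⁺. E°cell = +0.36 V, n = 2.
log K = nE°cell / 0.0592 = (2)(+0.36) / 0.0592 = 12.2.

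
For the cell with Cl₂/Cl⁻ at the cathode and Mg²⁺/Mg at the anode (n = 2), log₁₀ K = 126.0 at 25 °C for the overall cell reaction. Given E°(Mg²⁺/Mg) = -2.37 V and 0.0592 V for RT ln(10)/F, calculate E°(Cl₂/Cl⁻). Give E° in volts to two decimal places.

E°cell = (0.0592/n)·log K = (0.0592/2)(126.0) = +3.730 V.
Since Cl₂/Cl⁻ is the cathode and Mg²⁺/Mg the anode, E°cell = E°(Cl₂/Cl⁻) − E°(Mg²⁺/Mg).
So E°(Cl₂/Cl⁻) = E°cell + E°(Mg²⁺/Mg) = +3.730 + (-2.37) = +1.36 V.

+1.36 V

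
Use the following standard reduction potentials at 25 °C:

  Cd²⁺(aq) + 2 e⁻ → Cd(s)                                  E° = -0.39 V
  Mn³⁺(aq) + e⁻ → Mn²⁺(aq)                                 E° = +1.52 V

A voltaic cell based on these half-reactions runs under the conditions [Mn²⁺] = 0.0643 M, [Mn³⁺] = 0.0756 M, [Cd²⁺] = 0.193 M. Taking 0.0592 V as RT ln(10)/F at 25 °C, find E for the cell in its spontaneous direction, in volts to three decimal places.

+1.935 V

Mn³⁺/Mn²⁺ is the cathode (higher E°), Cd²⁺/Cd the anode: E°cell = +1.52 − (-0.39) = +1.91 V, n = 2.
Overall: 2 Mn³⁺(aq) + Cd(s) → 2 Mn²⁺(aq) + Cd²⁺(aq)
Q = [Mn²⁺]^2·[Cd²⁺] / ([Mn³⁺]^2); log Q = -0.855.
E = E° − (0.0592/n) log Q = +1.91 − (0.0592/2)(-0.855) = +1.935 V.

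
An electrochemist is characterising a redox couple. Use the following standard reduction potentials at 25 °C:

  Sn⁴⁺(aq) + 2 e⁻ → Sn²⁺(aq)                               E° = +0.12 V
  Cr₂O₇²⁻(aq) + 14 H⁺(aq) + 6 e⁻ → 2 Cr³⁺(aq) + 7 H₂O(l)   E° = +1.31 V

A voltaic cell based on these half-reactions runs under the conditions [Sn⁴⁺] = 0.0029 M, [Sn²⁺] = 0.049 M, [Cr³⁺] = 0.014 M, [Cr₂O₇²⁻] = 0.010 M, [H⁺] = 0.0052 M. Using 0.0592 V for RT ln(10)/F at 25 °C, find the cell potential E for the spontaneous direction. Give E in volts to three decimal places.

+0.928 V

Cr₂O₇²⁻/Cr³⁺ is the cathode (higher E°), Sn⁴⁺/Sn²⁺ the anode: E°cell = +1.31 − (+0.12) = +1.19 V, n = 6.
Overall: Cr₂O₇²⁻(aq) + 14 H⁺(aq) + 3 Sn²⁺(aq) → 2 Cr³⁺(aq) + 7 H₂O(l) + 3 Sn⁴⁺(aq)
Q = [Cr³⁺]^2·[Sn⁴⁺]^3 / ([Cr₂O₇²⁻]·[H⁺]^14·[Sn²⁺]^3); log Q = 26.585.
E = E° − (0.0592/n) log Q = +1.19 − (0.0592/6)(26.585) = +0.928 V.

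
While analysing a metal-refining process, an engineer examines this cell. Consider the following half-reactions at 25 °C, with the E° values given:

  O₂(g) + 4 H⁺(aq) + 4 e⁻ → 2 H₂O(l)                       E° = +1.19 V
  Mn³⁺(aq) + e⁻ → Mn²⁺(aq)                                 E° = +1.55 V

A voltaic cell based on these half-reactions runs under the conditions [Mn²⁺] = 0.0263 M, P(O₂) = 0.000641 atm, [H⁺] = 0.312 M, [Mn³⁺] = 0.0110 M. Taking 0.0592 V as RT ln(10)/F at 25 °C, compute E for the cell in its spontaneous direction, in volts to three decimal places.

Mn³⁺/Mn²⁺ is the cathode (higher E°), O₂/H₂O the anode: E°cell = +1.55 − (+1.19) = +0.36 V, n = 4.
Overall: 4 Mn³⁺(aq) + 2 H₂O(l) → 4 Mn²⁺(aq) + O₂(g) + 4 H⁺(aq)
Q = [Mn²⁺]^4·P(O₂)·[H⁺]^4 / ([Mn³⁺]^4); log Q = -3.702.
E = E° − (0.0592/n) log Q = +0.36 − (0.0592/4)(-3.702) = +0.415 V.

+0.415 V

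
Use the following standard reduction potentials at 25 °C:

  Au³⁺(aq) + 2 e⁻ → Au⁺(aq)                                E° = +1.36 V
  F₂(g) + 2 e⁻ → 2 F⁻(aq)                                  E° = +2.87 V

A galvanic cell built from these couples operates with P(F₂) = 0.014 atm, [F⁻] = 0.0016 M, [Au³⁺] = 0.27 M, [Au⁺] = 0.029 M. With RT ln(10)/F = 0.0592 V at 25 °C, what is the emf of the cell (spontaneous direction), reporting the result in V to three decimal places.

+1.592 V

F₂/F⁻ is the cathode (higher E°), Au³⁺/Au⁺ the anode: E°cell = +2.87 − (+1.36) = +1.51 V, n = 2.
Overall: F₂(g) + Au⁺(aq) → 2 F⁻(aq) + Au³⁺(aq)
Q = [F⁻]^2·[Au³⁺] / (P(F₂)·[Au⁺]); log Q = -2.769.
E = E° − (0.0592/n) log Q = +1.51 − (0.0592/2)(-2.769) = +1.592 V.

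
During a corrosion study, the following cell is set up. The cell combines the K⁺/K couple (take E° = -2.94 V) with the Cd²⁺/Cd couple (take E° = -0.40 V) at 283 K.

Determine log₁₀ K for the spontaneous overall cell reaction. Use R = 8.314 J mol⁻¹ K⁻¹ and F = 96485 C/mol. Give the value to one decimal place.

Cathode: Cd²⁺/Cd; anode: K⁺/K. E°cell = (-0.40) − (-2.94) = +2.54 V, with n = 2.
ΔG° = −nFE° = −RT ln K, so ln K = nFE°/(RT) = (2)(96485)(+2.54) / ((8.314)(283)) = 208.318.
log₁₀ K = 208.318 / ln 10 = 90.5.

90.5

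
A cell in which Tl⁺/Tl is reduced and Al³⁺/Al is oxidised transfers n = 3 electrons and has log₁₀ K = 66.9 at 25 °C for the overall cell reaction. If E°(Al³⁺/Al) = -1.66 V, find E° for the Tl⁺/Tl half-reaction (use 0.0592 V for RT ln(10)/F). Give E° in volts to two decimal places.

-0.34 V

E°cell = (0.0592/n)·log K = (0.0592/3)(66.9) = +1.320 V.
Since Tl⁺/Tl is the cathode and Al³⁺/Al the anode, E°cell = E°(Tl⁺/Tl) − E°(Al³⁺/Al).
So E°(Tl⁺/Tl) = E°cell + E°(Al³⁺/Al) = +1.320 + (-1.66) = -0.34 V.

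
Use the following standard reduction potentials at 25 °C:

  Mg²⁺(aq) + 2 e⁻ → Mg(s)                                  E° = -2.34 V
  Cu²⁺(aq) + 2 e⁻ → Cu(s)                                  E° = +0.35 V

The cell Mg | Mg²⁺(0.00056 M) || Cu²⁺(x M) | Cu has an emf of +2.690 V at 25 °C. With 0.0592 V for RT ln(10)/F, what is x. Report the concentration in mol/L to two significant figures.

0.00056 M

Cu²⁺/Cu is the cathode, Mg²⁺/Mg the anode: E°cell = +2.69 V, n = 2.
Overall reaction: Cu²⁺(aq) + Mg(s) → Cu(s) + Mg²⁺(aq); Q = [Mg²⁺]^1/[Cu²⁺]^1.
From E = E° − (0.0592/n) log Q: log Q = (E° − E)·n/0.0592 = (+2.69 − (+2.690))·2/0.0592 = 0.0000.
So 1·log[Cu²⁺] = 1·log(0.00056) − log Q = -3.2518 − (0.0000) = -3.2518; [Cu²⁺] = 10^(-3.2518) ≈ 0.00056 M.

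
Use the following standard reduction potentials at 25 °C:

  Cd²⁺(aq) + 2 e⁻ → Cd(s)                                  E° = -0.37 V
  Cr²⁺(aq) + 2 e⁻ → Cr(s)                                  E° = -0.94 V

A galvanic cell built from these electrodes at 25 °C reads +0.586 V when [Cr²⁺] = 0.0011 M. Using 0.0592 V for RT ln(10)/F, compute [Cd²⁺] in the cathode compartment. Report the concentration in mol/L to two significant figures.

Cd²⁺/Cd is the cathode, Cr²⁺/Cr the anode: E°cell = +0.57 V, n = 2.
Overall reaction: Cd²⁺(aq) + Cr(s) → Cd(s) + Cr²⁺(aq); Q = [Cr²⁺]^1/[Cd²⁺]^1.
From E = E° − (0.0592/n) log Q: log Q = (E° − E)·n/0.0592 = (+0.57 − (+0.586))·2/0.0592 = -0.5405.
So 1·log[Cd²⁺] = 1·log(0.0011) − log Q = -2.9586 − (-0.5405) = -2.4181; [Cd²⁺] = 10^(-2.4181) ≈ 0.0038 M.

0.0038 M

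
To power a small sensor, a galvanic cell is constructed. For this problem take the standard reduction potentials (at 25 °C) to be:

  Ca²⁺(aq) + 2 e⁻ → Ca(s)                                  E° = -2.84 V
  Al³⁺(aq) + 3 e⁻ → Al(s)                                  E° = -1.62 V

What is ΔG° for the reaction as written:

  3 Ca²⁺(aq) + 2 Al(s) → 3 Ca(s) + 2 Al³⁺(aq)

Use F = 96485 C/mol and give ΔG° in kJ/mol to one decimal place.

As written, Ca²⁺/Ca is reduced (cathode) and Al³⁺/Al is oxidised (anode), so E°cell = (-2.84) − (-1.62) = -1.22 V.
Balancing electrons gives n = 6.
ΔG° = −nFE° = −(6)(96485)(-1.22) = 706,270 J = +706.3 kJ/mol.

+706.3 kJ/mol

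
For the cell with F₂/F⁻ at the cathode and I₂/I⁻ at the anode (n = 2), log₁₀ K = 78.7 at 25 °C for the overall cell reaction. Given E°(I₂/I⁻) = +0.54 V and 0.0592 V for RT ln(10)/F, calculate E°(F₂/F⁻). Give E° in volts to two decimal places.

+2.87 V

E°cell = (0.0592/n)·log K = (0.0592/2)(78.7) = +2.330 V.
Since F₂/F⁻ is the cathode and I₂/I⁻ the anode, E°cell = E°(F₂/F⁻) − E°(I₂/I⁻).
So E°(F₂/F⁻) = E°cell + E°(I₂/I⁻) = +2.330 + (+0.54) = +2.87 V.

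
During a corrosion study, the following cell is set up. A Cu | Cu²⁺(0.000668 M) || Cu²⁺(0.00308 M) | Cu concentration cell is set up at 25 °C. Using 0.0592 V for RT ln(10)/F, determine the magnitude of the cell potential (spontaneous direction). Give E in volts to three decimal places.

For a concentration cell E°cell = 0. The 0.00308 M side is the cathode (reduction is favoured where [Cu²⁺] is higher).
With n = 2, E = −(0.0592/2) log([Cu²⁺]ₐₙ/[Cu²⁺]꜀ₐₜ) = −(0.0592/2) log(0.000668/0.00308) = −(0.0592/2)(-0.664) = +0.020 V.

+0.020 V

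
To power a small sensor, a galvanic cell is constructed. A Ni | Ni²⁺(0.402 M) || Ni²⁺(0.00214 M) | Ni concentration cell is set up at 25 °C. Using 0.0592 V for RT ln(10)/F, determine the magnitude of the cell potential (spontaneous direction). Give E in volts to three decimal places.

+0.067 V

For a concentration cell E°cell = 0. The 0.402 M side is the cathode (reduction is favoured where [Ni²⁺] is higher).
With n = 2, E = −(0.0592/2) log([Ni²⁺]ₐₙ/[Ni²⁺]꜀ₐₜ) = −(0.0592/2) log(0.00214/0.402) = −(0.0592/2)(-2.274) = +0.067 V.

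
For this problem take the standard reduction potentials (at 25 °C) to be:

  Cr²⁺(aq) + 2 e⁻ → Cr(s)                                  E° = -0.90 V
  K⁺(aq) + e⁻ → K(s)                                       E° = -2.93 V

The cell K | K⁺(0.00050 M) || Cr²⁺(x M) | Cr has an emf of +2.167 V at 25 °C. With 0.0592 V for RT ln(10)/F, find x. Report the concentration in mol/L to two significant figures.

Cr²⁺/Cr is the cathode, K⁺/K the anode: E°cell = +2.03 V, n = 2.
Overall reaction: Cr²⁺(aq) + 2 K(s) → Cr(s) + 2 K⁺(aq); Q = [K⁺]^2/[Cr²⁺]^1.
From E = E° − (0.0592/n) log Q: log Q = (E° − E)·n/0.0592 = (+2.03 − (+2.167))·2/0.0592 = -4.6284.
So 1·log[Cr²⁺] = 2·log(0.0005) − log Q = -6.6021 − (-4.6284) = -1.9737; [Cr²⁺] = 10^(-1.9737) ≈ 0.011 M.

0.011 M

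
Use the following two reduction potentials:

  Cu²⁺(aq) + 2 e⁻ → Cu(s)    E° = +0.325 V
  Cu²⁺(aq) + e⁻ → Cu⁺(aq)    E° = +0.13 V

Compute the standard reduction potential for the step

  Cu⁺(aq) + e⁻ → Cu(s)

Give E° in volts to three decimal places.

+0.520 V

Sequential free energies add, so n₃E°₃ = n₁E°₁ + n₂E°₂.
With n₃ = 2, and the known step contributing 1×(+0.13) V, the unknown satisfies 1·E° = 2×(+0.325) − 1×(+0.13) = +0.520.
E° = +0.520 / 1 = +0.520 V.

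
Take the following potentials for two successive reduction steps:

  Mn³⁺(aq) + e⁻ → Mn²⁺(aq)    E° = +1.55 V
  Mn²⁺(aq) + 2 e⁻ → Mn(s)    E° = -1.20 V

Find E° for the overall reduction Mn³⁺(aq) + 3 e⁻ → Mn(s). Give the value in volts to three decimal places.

Adding the free-energy changes (−nFE°) of the two steps gives −n₃FE°₃ = −n₁FE°₁ − n₂FE°₂.
E°₃ = (1×+1.55 + 2×-1.20) / 3 = (-0.850) / 3 = -0.283 V.
Simply averaging or adding the two E° values would be wrong; the electron-weighted sum is required.

-0.283 V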